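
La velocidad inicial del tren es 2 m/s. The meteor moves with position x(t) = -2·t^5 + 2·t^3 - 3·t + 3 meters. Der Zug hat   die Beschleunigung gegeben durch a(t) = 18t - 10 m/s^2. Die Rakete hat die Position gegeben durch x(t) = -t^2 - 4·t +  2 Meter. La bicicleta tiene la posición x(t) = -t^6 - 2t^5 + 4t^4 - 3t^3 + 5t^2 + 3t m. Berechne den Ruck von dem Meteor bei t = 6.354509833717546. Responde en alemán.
Wir müssen unsere Gleichung für die Position x(t) = -2·t^5 + 2·t^3 - 3·t + 3 3-mal ableiten. Mit d/dt von x(t) finden wir v(t) = -10·t^4 + 6·t^2 - 3. Die Ableitung von der Geschwindigkeit ergibt die Beschleunigung: a(t) = -40·t^3 + 12·t. Die Ableitung von der Beschleunigung ergibt den Ruck: j(t) = 12 - 120·t^2. Aus der Gleichung für den Ruck j(t) = 12 - 120·t^2, setzen wir t = 6.354509833717546 ein und erhalten j = -4833.57542721756.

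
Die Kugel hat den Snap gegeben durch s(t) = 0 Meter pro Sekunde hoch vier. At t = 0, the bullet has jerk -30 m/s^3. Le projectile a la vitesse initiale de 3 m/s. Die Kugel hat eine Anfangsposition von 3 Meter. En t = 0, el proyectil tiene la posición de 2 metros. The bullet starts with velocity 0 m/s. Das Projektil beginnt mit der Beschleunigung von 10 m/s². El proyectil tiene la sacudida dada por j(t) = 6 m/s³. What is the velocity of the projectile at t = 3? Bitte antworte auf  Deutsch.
Wir müssen unsere Gleichung für den Ruck j(t) = 6 2-mal integrieren. Das Integral von dem Ruck, mit a(0) = 10, ergibt die Beschleunigung: a(t) = 6·t + 10. Die Stammfunktion von der Beschleunigung, mit v(0) = 3, ergibt die Geschwindigkeit: v(t) = 3·t^2 + 10·t + 3. Mit v(t) = 3·t^2 + 10·t + 3 und Einsetzen von t = 3, finden wir v = 60.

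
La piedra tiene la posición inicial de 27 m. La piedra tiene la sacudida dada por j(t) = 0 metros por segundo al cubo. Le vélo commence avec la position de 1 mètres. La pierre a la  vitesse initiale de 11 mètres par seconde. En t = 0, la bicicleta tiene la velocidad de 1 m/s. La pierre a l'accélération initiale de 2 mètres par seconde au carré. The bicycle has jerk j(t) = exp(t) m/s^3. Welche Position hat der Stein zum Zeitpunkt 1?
Um dies zu lösen, müssen wir 3 Integrale unserer Gleichung für den Ruck j(t) = 0 finden. Durch Integration von dem Ruck und Verwendung der Anfangsbedingung a(0) = 2, erhalten wir a(t) = 2. Die Stammfunktion von der Beschleunigung ist die Geschwindigkeit. Mit v(0) = 11 erhalten wir v(t) = 2·t + 11. Durch Integration von der Geschwindigkeit und Verwendung der Anfangsbedingung x(0) = 27, erhalten wir x(t) = t^2 + 11·t + 27. Aus der Gleichung für die Position x(t) = t^2 + 11·t + 27, setzen wir t = 1 ein und erhalten x = 39.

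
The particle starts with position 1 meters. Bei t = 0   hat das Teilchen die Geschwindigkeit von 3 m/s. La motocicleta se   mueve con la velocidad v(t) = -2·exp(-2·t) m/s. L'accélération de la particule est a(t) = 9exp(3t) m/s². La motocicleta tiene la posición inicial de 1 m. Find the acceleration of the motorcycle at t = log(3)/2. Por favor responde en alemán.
Um dies zu lösen, müssen wir 1 Ableitung unserer Gleichung für die Geschwindigkeit v(t) = -2·exp(-2·t) nehmen. Mit d/dt von v(t) finden wir a(t) = 4·exp(-2·t). Aus der Gleichung für die Beschleunigung a(t) = 4·exp(-2·t), setzen wir t = log(3)/2 ein und erhalten a = 4/3.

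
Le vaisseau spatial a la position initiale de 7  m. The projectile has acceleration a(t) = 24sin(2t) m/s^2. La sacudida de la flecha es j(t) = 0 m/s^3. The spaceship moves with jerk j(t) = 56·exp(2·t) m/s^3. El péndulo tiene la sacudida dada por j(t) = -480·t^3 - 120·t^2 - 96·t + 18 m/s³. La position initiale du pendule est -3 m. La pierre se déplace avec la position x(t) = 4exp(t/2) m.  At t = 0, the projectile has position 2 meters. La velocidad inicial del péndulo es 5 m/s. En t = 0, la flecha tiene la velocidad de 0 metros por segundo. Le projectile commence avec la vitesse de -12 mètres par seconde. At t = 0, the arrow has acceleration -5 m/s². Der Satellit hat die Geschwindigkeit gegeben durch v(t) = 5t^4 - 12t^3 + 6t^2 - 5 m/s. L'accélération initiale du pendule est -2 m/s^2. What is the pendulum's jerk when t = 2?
From the given jerk equation j(t) = -480·t^3 - 120·t^2 - 96·t + 18, we substitute t = 2 to get j = -4494.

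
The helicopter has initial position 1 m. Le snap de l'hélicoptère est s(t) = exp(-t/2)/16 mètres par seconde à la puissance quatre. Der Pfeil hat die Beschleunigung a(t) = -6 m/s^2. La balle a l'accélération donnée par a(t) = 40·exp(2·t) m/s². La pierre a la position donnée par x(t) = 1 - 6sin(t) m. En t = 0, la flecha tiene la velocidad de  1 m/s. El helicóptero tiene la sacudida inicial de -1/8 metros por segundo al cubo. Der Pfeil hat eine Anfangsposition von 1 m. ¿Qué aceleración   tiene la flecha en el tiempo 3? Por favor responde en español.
De la ecuación de la aceleración a(t) = -6, sustituimos t = 3 para obtener a = -6.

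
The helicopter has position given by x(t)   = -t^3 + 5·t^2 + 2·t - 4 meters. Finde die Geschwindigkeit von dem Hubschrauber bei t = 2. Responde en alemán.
Ausgehend von der Position x(t) = -t^3 + 5·t^2 + 2·t - 4, nehmen wir 1 Ableitung. Durch Ableiten von der Position erhalten wir die Geschwindigkeit: v(t) = -3·t^2 + 10·t + 2. Mit v(t) = -3·t^2 + 10·t + 2 und Einsetzen von t = 2, finden wir v = 10.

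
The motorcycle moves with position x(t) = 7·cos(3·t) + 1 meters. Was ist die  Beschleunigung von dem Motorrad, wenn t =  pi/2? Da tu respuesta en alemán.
Um dies zu lösen, müssen wir 2 Ableitungen unserer Gleichung für die Position x(t) = 7·cos(3·t) + 1 nehmen. Die Ableitung von der Position ergibt die Geschwindigkeit: v(t) = -21·sin(3·t). Mit d/dt von v(t) finden wir a(t) = -63·cos(3·t). Mit a(t) = -63·cos(3·t) und Einsetzen von t = pi/2, finden wir a = 0.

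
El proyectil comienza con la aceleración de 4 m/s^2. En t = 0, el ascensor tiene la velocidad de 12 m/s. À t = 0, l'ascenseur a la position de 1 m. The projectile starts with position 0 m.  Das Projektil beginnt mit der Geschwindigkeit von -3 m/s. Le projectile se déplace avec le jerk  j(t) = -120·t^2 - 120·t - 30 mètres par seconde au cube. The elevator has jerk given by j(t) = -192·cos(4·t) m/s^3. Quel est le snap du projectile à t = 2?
Pour résoudre ceci, nous devons prendre 1 dérivée de notre équation du jerk j(t) = -120·t^2 - 120·t - 30. La dérivée du jerk donne le snap: s(t) = -240·t - 120. De l'équation du snap s(t) = -240·t - 120, nous substituons t = 2 pour obtenir s = -600.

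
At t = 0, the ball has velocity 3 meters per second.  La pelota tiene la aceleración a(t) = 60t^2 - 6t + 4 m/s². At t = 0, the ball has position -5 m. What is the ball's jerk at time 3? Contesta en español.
Para resolver esto, necesitamos tomar 1 derivada de nuestra ecuación de la aceleración a(t) = 60·t^2 - 6·t + 4. La derivada de la aceleración da la sacudida: j(t) = 120·t - 6. Tenemos la sacudida j(t) = 120·t - 6. Sustituyendo t = 3: j(3) = 354.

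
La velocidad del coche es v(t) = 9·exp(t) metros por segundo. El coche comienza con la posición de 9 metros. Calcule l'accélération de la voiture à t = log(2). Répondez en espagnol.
Para resolver esto, necesitamos tomar 1 derivada de nuestra ecuación de la velocidad v(t) = 9·exp(t). Derivando la velocidad, obtenemos la aceleración: a(t) = 9·exp(t). De la ecuación de la aceleración a(t) = 9·exp(t), sustituimos t = log(2) para obtener a = 18.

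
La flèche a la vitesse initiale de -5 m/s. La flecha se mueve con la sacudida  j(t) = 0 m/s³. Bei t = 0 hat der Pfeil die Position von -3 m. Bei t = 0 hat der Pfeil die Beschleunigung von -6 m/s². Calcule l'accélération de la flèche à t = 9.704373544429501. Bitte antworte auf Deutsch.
Um dies zu lösen, müssen wir 1 Stammfunktion unserer Gleichung für den Ruck j(t) = 0 finden. Das Integral von dem Ruck, mit a(0) = -6, ergibt die Beschleunigung: a(t) = -6. Wir haben die Beschleunigung a(t) = -6. Durch Einsetzen von t = 9.704373544429501: a(9.704373544429501) = -6.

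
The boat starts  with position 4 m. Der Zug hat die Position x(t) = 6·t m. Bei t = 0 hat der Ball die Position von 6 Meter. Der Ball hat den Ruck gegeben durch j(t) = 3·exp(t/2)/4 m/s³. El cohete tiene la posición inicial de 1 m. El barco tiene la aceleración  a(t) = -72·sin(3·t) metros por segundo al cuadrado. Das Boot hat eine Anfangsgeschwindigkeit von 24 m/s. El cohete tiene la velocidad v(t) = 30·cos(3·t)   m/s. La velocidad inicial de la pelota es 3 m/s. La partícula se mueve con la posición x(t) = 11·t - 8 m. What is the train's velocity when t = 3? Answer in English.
To solve this, we need to take 1 derivative of our position equation x(t) = 6·t. Differentiating position, we get velocity: v(t) = 6. Using v(t) = 6 and substituting t = 3, we find v = 6.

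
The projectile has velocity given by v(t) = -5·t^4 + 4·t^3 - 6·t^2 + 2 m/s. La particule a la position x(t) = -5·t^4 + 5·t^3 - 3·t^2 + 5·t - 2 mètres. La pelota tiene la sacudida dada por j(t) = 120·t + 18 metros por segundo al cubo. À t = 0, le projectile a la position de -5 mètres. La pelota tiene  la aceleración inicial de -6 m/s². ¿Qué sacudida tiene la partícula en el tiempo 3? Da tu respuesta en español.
Para resolver esto, necesitamos tomar 3 derivadas de nuestra ecuación de la posición x(t) = -5·t^4 + 5·t^3 - 3·t^2 + 5·t - 2. Tomando d/dt de x(t), encontramos v(t) = -20·t^3 + 15·t^2 - 6·t + 5. Tomando d/dt de v(t), encontramos a(t) = -60·t^2 + 30·t - 6. Tomando d/dt de a(t), encontramos j(t) = 30 - 120·t. Usando j(t) = 30 - 120·t y sustituyendo t = 3, encontramos j = -330.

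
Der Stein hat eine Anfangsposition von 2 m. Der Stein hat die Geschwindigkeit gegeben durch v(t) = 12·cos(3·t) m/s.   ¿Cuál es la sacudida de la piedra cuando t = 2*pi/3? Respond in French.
En partant de la vitesse v(t) = 12·cos(3·t), nous prenons 2 dérivées. En prenant d/dt de v(t), nous trouvons a(t) = -36·sin(3·t). En dérivant l'accélération, nous obtenons le jerk: j(t) = -108·cos(3·t). Nous avons le jerk j(t) = -108·cos(3·t). En substituant t = 2*pi/3: j(2*pi/3) = -108.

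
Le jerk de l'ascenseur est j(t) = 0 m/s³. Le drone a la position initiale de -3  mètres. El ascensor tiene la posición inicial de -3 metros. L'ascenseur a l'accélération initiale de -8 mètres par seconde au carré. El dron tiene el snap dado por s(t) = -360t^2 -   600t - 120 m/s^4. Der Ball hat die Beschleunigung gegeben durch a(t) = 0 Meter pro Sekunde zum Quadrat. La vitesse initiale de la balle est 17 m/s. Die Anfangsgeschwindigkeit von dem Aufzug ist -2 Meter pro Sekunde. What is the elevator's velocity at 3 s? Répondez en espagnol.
Partiendo de la sacudida j(t) = 0, tomamos 2 antiderivadas. Integrando la sacudida y usando la condición inicial a(0) = -8, obtenemos a(t) = -8. La integral de la aceleración, con v(0) = -2, da la velocidad: v(t) = -8·t - 2. Usando v(t) = -8·t - 2 y sustituyendo t = 3, encontramos v = -26.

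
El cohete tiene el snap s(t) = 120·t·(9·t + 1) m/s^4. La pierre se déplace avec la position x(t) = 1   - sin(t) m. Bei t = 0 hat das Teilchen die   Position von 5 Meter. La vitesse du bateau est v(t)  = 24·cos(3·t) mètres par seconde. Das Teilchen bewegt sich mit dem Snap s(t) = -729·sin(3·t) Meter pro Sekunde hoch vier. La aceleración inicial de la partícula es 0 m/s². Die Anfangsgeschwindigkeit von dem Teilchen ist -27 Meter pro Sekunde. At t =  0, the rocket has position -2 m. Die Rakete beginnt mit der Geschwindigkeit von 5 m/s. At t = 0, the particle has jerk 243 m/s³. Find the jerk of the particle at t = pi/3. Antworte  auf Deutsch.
Ausgehend von dem Snap s(t) = -729·sin(3·t), nehmen wir 1 Integral. Durch Integration von dem Snap und Verwendung der Anfangsbedingung j(0) = 243, erhalten wir j(t) = 243·cos(3·t). Aus der Gleichung für den Ruck j(t) = 243·cos(3·t), setzen wir t = pi/3 ein und erhalten j = -243.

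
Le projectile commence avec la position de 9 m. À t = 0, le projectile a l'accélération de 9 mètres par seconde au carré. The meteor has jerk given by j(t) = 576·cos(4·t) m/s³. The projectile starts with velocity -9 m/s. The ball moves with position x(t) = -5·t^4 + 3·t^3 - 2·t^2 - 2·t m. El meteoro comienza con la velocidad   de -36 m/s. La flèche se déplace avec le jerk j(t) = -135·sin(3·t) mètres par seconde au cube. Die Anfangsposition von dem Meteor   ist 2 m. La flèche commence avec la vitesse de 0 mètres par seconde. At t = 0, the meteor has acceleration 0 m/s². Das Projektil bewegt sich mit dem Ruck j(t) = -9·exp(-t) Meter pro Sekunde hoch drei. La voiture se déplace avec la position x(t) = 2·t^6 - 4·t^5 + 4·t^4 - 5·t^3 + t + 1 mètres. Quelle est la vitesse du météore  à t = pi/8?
En partant du jerk j(t) = 576·cos(4·t), nous prenons 2 intégrales. L'intégrale du jerk est l'accélération. En utilisant a(0) = 0, nous obtenons a(t) = 144·sin(4·t). L'intégrale de l'accélération, avec v(0) = -36, donne la vitesse: v(t) = -36·cos(4·t). De l'équation de la vitesse v(t) = -36·cos(4·t), nous substituons t = pi/8 pour obtenir v = 0.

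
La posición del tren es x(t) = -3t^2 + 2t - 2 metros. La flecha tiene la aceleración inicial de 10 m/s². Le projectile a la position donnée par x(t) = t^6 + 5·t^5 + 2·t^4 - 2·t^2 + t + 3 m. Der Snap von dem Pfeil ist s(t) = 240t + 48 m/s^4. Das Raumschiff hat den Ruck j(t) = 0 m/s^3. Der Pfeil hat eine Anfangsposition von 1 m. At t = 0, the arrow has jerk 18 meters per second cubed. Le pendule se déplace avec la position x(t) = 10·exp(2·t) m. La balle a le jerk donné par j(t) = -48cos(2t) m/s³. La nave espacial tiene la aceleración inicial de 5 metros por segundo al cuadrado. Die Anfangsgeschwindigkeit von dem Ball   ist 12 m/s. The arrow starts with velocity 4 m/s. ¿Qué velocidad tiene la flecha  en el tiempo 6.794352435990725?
Partiendo del snap s(t) = 240·t + 48, tomamos 3 integrales. La integral del snap, con j(0) = 18, da la sacudida: j(t) = 120·t^2 + 48·t + 18. La integral de la sacudida, con a(0) = 10, da la aceleración: a(t) = 40·t^3 + 24·t^2 + 18·t + 10. Tomando ∫a(t)dt y aplicando v(0) = 4, encontramos v(t) = 10·t^4 + 8·t^3 + 9·t^2 + 10·t + 4. De la ecuación de la velocidad v(t) = 10·t^4 + 8·t^3 + 9·t^2 + 10·t + 4, sustituimos t = 6.794352435990725 para obtener v = 24307.0397593476.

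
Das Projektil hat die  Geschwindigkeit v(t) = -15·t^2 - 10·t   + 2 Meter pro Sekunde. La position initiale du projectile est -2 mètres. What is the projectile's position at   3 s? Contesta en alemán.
Wir müssen das Integral unserer Gleichung für die Geschwindigkeit v(t) = -15·t^2 - 10·t + 2 1-mal finden. Mit ∫v(t)dt und Anwendung von x(0) = -2, finden wir x(t) = -5·t^3 - 5·t^2 + 2·t - 2. Aus der Gleichung für die Position x(t) = -5·t^3 - 5·t^2 + 2·t - 2, setzen wir t = 3 ein und erhalten x = -176.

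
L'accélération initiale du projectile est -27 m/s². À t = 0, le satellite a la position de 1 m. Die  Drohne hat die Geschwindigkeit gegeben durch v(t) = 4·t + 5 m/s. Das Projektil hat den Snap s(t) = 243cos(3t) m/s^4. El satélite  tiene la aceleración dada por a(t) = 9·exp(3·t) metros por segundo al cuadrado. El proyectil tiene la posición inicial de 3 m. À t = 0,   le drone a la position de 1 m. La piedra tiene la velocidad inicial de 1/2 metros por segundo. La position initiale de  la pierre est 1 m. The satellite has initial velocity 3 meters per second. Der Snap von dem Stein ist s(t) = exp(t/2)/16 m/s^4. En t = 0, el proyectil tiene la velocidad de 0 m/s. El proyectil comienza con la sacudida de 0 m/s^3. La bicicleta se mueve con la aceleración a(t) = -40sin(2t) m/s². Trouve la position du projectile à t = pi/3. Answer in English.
To solve this, we need to take 4 integrals of our snap equation s(t) = 243·cos(3·t). The integral of snap is jerk. Using j(0) = 0, we get j(t) = 81·sin(3·t). Taking ∫j(t)dt and applying a(0) = -27, we find a(t) = -27·cos(3·t). Finding the integral of a(t) and using v(0) = 0: v(t) = -9·sin(3·t). The integral of velocity is position. Using x(0) = 3, we get x(t) = 3·cos(3·t). We have position x(t) = 3·cos(3·t). Substituting t = pi/3: x(pi/3) = -3.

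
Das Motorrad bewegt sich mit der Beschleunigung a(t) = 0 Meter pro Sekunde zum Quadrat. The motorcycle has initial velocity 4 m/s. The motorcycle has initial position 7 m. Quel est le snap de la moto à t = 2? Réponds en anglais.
Starting from acceleration a(t) = 0, we take 2 derivatives. Taking d/dt of a(t), we find j(t) = 0. The derivative of jerk gives snap: s(t) = 0. Using s(t) = 0 and substituting t = 2, we find s = 0.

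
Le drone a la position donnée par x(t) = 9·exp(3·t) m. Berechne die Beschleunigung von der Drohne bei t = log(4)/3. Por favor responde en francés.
En partant de la position x(t) = 9·exp(3·t), nous prenons 2 dérivées. En prenant d/dt de x(t), nous trouvons v(t) = 27·exp(3·t). La dérivée de la vitesse donne l'accélération: a(t) = 81·exp(3·t). Nous avons l'accélération a(t) = 81·exp(3·t). En substituant t = log(4)/3: a(log(4)/3) = 324.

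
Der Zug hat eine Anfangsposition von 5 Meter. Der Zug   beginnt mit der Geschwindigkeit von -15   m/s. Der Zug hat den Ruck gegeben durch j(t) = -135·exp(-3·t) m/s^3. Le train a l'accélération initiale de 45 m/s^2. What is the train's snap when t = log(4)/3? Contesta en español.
Para resolver esto, necesitamos tomar 1 derivada de nuestra ecuación de la sacudida j(t) = -135·exp(-3·t). Derivando la sacudida, obtenemos el snap: s(t) = 405·exp(-3·t). De la ecuación del snap s(t) = 405·exp(-3·t), sustituimos t = log(4)/3 para obtener s = 405/4.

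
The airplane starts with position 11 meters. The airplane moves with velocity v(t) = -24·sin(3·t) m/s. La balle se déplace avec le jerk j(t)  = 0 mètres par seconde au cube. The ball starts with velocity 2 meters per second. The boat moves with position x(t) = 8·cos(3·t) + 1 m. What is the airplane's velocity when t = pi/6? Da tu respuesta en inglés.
We have velocity v(t) = -24·sin(3·t). Substituting t = pi/6: v(pi/6) = -24.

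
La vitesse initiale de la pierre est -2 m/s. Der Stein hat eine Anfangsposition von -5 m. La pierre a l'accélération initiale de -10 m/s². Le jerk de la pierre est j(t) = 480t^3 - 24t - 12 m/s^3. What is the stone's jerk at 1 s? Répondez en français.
Nous avons le jerk j(t) = 480·t^3 - 24·t - 12. En substituant t = 1: j(1) = 444.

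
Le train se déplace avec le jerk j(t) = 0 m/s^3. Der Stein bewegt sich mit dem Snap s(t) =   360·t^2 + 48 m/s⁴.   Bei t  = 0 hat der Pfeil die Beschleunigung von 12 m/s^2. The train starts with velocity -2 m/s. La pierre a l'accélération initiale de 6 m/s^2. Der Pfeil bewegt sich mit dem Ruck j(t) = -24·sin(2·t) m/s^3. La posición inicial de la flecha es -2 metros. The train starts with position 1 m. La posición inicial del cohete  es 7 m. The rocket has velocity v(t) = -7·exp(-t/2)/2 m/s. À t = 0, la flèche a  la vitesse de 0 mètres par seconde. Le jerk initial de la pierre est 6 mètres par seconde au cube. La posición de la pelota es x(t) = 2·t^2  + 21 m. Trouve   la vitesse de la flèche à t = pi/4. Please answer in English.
Starting from jerk j(t) = -24·sin(2·t), we take 2 integrals. Taking ∫j(t)dt and applying a(0) = 12, we find a(t) = 12·cos(2·t). Integrating acceleration and using the initial condition v(0) = 0, we get v(t) = 6·sin(2·t). From the given velocity equation v(t) = 6·sin(2·t), we substitute t = pi/4 to get v = 6.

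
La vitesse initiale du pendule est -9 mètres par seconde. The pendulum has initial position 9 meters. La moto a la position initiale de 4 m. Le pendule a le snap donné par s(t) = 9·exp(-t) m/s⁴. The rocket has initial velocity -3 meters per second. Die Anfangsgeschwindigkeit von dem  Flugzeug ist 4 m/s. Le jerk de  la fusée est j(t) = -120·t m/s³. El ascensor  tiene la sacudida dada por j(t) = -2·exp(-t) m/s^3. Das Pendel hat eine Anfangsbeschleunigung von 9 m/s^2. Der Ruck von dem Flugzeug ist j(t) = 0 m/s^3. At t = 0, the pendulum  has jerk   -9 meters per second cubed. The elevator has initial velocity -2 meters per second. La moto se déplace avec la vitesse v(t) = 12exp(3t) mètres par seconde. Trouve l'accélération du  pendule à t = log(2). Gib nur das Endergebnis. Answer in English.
The answer is 9/2.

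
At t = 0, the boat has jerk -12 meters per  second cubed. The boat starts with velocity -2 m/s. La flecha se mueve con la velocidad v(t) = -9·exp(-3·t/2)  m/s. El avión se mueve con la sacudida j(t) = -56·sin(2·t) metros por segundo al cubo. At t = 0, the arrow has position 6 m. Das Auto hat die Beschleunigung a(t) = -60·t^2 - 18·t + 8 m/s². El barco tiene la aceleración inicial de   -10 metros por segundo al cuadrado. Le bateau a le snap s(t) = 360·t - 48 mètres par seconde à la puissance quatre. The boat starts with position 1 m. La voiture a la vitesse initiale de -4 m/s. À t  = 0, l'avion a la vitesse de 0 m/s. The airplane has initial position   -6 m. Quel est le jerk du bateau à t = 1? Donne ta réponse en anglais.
We must find the integral of our snap equation s(t) = 360·t - 48 1 time. Integrating snap and using the initial condition j(0) = -12, we get j(t) = 180·t^2 - 48·t - 12. We have jerk j(t) = 180·t^2 - 48·t - 12. Substituting t = 1: j(1) = 120.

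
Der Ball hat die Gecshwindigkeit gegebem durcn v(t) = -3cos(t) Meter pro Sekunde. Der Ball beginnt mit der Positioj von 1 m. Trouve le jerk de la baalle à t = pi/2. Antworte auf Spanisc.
Debemos derivar nuestra ecuación de la velocidad v(t) = -3·cos(t) 2 veces. La derivada de la velocidad da la aceleración: a(t) = 3·sin(t). La derivada de la aceleración da la sacudida: j(t) = 3·cos(t). Usando j(t) = 3·cos(t) y sustituyendo t = pi/2, encontramos j = 0.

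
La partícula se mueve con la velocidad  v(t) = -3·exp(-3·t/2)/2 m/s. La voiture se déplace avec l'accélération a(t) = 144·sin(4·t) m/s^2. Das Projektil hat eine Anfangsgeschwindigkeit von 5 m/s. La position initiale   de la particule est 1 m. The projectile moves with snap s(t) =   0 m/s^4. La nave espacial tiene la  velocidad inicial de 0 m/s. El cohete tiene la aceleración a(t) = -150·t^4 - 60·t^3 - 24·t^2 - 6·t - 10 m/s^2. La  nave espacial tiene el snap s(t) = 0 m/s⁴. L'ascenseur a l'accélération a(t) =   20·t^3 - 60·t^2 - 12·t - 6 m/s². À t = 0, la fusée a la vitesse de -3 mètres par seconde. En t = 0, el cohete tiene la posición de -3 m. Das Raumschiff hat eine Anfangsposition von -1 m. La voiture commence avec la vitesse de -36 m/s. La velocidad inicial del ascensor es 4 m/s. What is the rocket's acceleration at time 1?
From the given acceleration equation a(t) = -150·t^4 - 60·t^3 - 24·t^2 - 6·t - 10, we substitute t = 1 to get a = -250.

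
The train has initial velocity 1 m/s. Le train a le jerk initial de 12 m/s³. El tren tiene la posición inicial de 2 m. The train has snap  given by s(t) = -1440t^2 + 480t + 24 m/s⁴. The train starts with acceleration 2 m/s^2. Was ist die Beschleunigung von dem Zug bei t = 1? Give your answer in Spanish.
Debemos encontrar la antiderivada de nuestra ecuación del snap s(t) = -1440·t^2 + 480·t + 24 2 veces. Tomando ∫s(t)dt y aplicando j(0) = 12, encontramos j(t) = -480·t^3 + 240·t^2 + 24·t + 12. Integrando la sacudida y usando la condición inicial a(0) = 2, obtenemos a(t) = -120·t^4 + 80·t^3 + 12·t^2 + 12·t + 2. Tenemos la aceleración a(t) = -120·t^4 + 80·t^3 + 12·t^2 + 12·t + 2. Sustituyendo t = 1: a(1) = -14.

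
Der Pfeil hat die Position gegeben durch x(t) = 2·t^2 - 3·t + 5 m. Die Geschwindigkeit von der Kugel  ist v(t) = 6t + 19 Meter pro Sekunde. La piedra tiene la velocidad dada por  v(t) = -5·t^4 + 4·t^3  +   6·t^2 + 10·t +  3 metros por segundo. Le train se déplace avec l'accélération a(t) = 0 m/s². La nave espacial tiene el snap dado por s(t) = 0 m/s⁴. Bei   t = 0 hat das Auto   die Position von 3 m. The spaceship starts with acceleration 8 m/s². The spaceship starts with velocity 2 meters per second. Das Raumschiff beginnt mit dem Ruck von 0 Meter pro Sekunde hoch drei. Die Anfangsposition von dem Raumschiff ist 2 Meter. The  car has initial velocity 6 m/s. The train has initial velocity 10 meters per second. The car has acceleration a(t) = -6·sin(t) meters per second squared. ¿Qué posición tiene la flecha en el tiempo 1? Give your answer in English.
From the given position equation x(t) = 2·t^2 - 3·t + 5, we substitute t = 1 to get x = 4.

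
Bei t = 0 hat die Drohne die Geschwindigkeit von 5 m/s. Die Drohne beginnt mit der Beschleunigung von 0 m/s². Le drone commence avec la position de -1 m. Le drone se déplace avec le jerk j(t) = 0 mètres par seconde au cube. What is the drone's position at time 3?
To solve this, we need to take 3 antiderivatives of our jerk equation j(t) = 0. Integrating jerk and using the initial condition a(0) = 0, we get a(t) = 0. The integral of acceleration is velocity. Using v(0) = 5, we get v(t) = 5. Taking ∫v(t)dt and applying x(0) = -1, we find x(t) = 5·t - 1. We have position x(t) = 5·t - 1. Substituting t = 3: x(3) = 14.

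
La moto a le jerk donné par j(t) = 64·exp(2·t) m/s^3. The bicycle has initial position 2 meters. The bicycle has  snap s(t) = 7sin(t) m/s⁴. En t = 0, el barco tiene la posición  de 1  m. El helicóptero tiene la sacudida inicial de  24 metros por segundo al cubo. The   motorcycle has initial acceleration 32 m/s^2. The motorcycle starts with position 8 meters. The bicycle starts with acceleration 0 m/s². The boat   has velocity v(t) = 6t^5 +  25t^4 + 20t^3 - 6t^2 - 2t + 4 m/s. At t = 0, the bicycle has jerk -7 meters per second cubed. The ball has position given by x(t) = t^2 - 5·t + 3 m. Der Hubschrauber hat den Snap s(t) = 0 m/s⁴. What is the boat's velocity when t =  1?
Using v(t) = 6·t^5 + 25·t^4 + 20·t^3 - 6·t^2 - 2·t + 4 and substituting t = 1, we find v = 47.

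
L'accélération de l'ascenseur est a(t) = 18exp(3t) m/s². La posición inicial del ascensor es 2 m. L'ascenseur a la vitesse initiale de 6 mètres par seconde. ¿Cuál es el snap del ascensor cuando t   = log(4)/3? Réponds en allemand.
Um dies zu lösen, müssen wir 2 Ableitungen unserer Gleichung für die Beschleunigung a(t) = 18·exp(3·t) nehmen. Durch Ableiten von der Beschleunigung erhalten wir den Ruck: j(t) = 54·exp(3·t). Die Ableitung von dem Ruck ergibt den Snap: s(t) = 162·exp(3·t). Mit s(t) = 162·exp(3·t) und Einsetzen von t = log(4)/3, finden wir s = 648.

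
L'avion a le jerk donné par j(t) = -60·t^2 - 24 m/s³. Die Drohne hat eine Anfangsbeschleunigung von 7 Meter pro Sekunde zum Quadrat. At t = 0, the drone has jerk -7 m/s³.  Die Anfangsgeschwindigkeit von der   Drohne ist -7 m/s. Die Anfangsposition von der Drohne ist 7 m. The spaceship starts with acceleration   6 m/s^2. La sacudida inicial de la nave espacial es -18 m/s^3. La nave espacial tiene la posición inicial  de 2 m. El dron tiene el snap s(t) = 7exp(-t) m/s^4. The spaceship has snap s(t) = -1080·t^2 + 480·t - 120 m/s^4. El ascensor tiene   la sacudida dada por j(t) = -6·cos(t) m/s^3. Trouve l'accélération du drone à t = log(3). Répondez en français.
Nous devons intégrer notre équation du snap s(t) = 7·exp(-t) 2 fois. En intégrant le snap et en utilisant la condition initiale j(0) = -7, nous obtenons j(t) = -7·exp(-t). L'intégrale du jerk, avec a(0) = 7, donne l'accélération: a(t) = 7·exp(-t). Nous avons l'accélération a(t) = 7·exp(-t). En substituant t = log(3): a(log(3)) = 7/3.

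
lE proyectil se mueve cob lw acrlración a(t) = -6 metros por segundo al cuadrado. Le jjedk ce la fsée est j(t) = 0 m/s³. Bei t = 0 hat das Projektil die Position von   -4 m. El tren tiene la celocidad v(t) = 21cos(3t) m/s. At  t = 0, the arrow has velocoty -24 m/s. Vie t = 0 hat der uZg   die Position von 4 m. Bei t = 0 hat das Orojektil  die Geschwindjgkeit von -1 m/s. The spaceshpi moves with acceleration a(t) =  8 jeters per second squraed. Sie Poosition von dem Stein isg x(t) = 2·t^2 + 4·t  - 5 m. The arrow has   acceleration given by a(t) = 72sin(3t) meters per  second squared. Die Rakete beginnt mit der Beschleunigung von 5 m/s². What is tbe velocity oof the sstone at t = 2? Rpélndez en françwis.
Pour résoudre ceci, nous devons prendre 1 dérivée de notre équation de la position x(t) = 2·t^2 + 4·t - 5. En prenant d/dt de x(t), nous trouvons v(t) = 4·t + 4. Nous avons la vitesse v(t) = 4·t + 4. En substituant t = 2: v(2) = 12.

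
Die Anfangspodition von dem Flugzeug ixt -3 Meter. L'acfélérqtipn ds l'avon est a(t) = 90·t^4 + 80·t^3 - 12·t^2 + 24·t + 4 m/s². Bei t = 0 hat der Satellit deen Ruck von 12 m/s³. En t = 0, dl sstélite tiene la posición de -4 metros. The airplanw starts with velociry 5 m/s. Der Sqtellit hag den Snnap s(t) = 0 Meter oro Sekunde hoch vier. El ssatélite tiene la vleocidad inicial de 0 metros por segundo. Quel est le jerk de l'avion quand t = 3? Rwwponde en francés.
Pour résoudre ceci, nous devons prendre 1 dérivée de notre équation de l'accélération a(t) = 90·t^4 + 80·t^3 - 12·t^2 + 24·t + 4. En dérivant l'accélération, nous obtenons le jerk: j(t) = 360·t^3 + 240·t^2 - 24·t + 24. Nous avons le jerk j(t) = 360·t^3 + 240·t^2 - 24·t + 24. En substituant t = 3: j(3) = 11832.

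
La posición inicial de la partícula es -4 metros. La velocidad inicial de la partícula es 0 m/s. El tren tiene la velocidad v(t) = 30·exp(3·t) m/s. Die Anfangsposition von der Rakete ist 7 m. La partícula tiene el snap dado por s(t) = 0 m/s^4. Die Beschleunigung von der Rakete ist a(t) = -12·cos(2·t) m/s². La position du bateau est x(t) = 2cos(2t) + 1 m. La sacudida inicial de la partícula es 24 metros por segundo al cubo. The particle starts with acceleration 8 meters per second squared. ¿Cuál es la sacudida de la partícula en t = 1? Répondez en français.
Nous devons trouver l'intégrale de notre équation du snap s(t) = 0 1 fois. En prenant ∫s(t)dt et en appliquant j(0) = 24, nous trouvons j(t) = 24. Nous avons le jerk j(t) = 24. En substituant t = 1: j(1) = 24.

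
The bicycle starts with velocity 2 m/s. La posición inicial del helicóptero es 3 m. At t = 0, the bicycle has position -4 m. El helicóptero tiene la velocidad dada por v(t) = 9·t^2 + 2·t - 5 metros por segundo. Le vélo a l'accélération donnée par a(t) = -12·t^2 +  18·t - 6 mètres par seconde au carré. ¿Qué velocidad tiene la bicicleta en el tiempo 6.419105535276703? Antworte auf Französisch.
Nous devons trouver la primitive de notre équation de l'accélération a(t) = -12·t^2 + 18·t - 6 1 fois. En prenant ∫a(t)dt et en appliquant v(0) = 2, nous trouvons v(t) = -4·t^3 + 9·t^2 - 6·t + 2. Nous avons la vitesse v(t) = -4·t^3 + 9·t^2 - 6·t + 2. En substituant t = 6.419105535276703: v(6.419105535276703) = -723.665204598935.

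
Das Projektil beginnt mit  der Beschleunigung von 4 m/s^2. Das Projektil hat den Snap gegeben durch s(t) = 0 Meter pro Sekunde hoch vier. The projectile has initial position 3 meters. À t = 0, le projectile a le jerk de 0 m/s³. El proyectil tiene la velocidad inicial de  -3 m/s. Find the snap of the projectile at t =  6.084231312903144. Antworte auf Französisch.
Nous avons le snap s(t) = 0. En substituant t = 6.084231312903144: s(6.084231312903144) = 0.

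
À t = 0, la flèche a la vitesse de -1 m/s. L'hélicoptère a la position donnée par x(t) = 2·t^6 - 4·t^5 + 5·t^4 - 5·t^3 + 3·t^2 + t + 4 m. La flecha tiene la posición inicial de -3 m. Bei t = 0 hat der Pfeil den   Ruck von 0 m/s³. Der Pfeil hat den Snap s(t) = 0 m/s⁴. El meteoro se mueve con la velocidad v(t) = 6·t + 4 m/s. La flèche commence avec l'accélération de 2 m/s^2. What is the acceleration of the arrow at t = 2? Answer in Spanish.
Debemos encontrar la antiderivada de nuestra ecuación del snap s(t) = 0 2 veces. La integral del snap, con j(0) = 0, da la sacudida: j(t) = 0. Tomando ∫j(t)dt y aplicando a(0) = 2, encontramos a(t) = 2. Usando a(t) = 2 y sustituyendo t = 2, encontramos a = 2.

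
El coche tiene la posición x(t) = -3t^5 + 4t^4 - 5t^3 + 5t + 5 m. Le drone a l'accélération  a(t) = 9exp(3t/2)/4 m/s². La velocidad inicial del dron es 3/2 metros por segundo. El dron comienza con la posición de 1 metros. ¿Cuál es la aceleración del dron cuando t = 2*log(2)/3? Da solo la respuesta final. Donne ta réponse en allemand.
a(2*log(2)/3) = 9/2.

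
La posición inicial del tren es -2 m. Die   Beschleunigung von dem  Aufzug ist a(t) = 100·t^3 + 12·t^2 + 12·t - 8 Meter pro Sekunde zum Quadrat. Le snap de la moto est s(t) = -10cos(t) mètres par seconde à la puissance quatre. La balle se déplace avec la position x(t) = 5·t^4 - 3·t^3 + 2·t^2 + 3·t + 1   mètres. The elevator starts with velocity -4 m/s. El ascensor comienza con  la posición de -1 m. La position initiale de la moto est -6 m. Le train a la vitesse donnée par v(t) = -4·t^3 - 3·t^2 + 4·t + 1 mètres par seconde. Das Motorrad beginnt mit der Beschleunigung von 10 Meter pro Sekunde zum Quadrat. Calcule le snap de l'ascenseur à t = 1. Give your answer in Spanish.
Para resolver esto, necesitamos tomar 2 derivadas de nuestra ecuación de la aceleración a(t) = 100·t^3 + 12·t^2 + 12·t - 8. Tomando d/dt de a(t), encontramos j(t) = 300·t^2 + 24·t + 12. Tomando d/dt de j(t), encontramos s(t) = 600·t + 24. Usando s(t) = 600·t + 24 y sustituyendo t = 1, encontramos s = 624.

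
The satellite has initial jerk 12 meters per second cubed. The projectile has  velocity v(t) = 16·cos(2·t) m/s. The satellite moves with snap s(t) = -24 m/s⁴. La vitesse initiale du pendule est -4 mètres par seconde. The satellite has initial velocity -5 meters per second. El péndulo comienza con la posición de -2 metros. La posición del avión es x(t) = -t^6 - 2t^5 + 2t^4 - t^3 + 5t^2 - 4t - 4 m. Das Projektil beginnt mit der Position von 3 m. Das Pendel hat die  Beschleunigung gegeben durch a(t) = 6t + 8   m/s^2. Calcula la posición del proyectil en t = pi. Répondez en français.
Nous devons trouver la primitive de notre équation de la vitesse v(t) = 16·cos(2·t) 1 fois. La primitive de la vitesse est la position. En utilisant x(0) = 3, nous obtenons x(t) = 8·sin(2·t) + 3. Nous avons la position x(t) = 8·sin(2·t) + 3. En substituant t = pi: x(pi) = 3.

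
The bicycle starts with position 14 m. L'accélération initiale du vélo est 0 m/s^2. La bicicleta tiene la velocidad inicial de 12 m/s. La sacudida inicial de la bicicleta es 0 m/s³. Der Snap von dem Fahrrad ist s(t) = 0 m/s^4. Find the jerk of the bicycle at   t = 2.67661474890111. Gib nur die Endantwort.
j(2.67661474890111) = 0.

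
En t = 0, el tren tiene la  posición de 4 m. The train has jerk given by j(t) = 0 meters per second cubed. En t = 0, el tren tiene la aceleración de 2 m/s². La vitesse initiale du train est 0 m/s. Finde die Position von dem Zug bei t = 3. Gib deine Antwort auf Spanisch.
Necesitamos integrar nuestra ecuación de la sacudida j(t) = 0 3 veces. Tomando ∫j(t)dt y aplicando a(0) = 2, encontramos a(t) = 2. La antiderivada de la aceleración es la velocidad. Usando v(0) = 0, obtenemos v(t) = 2·t. Tomando ∫v(t)dt y aplicando x(0) = 4, encontramos x(t) = t^2 + 4. De la ecuación de la posición x(t) = t^2 + 4, sustituimos t = 3 para obtener x = 13.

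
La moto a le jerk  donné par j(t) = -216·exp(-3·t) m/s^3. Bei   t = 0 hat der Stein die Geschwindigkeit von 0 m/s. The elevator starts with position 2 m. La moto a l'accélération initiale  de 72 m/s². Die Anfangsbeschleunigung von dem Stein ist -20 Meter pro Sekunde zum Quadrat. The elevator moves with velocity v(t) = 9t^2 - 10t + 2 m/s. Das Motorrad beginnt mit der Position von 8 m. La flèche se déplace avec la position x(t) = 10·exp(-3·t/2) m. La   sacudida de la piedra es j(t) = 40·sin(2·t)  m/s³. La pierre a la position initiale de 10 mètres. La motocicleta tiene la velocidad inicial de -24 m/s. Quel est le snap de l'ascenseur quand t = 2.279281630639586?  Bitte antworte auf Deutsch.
Wir müssen unsere Gleichung für die Geschwindigkeit v(t) = 9·t^2 - 10·t + 2 3-mal ableiten. Mit d/dt von v(t) finden wir a(t) = 18·t - 10. Durch Ableiten von der Beschleunigung erhalten wir den Ruck: j(t) = 18. Mit d/dt von j(t) finden wir s(t) = 0. Mit s(t) = 0 und Einsetzen von t = 2.279281630639586, finden wir s = 0.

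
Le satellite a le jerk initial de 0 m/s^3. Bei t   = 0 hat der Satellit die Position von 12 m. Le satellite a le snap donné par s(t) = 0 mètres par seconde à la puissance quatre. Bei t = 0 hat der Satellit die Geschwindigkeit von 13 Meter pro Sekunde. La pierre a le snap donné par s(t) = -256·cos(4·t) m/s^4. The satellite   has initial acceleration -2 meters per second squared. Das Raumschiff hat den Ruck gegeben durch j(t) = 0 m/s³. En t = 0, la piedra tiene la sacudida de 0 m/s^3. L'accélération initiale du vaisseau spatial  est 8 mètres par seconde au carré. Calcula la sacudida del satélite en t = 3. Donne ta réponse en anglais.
Starting from snap s(t) = 0, we take 1 antiderivative. Taking ∫s(t)dt and applying j(0) = 0, we find j(t) = 0. From the given jerk equation j(t) = 0, we substitute t = 3 to get j = 0.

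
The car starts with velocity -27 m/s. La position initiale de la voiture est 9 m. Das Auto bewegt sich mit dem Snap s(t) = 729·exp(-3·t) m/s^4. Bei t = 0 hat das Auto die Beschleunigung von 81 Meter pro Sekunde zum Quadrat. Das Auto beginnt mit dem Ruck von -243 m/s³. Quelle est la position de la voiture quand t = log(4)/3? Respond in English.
Starting from snap s(t) = 729·exp(-3·t), we take 4 antiderivatives. The antiderivative of snap, with j(0) = -243, gives jerk: j(t) = -243·exp(-3·t). Taking ∫j(t)dt and applying a(0) = 81, we find a(t) = 81·exp(-3·t). Integrating acceleration and using the initial condition v(0) = -27, we get v(t) = -27·exp(-3·t). The integral of velocity, with x(0) = 9, gives position: x(t) = 9·exp(-3·t). From the given position equation x(t) = 9·exp(-3·t), we substitute t = log(4)/3 to get x = 9/4.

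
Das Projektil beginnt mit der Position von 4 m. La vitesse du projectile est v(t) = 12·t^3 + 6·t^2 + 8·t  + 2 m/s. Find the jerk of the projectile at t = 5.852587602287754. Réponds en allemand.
Wir müssen unsere Gleichung für die Geschwindigkeit v(t) = 12·t^3 + 6·t^2 + 8·t + 2 2-mal ableiten. Die Ableitung von der Geschwindigkeit ergibt die Beschleunigung: a(t) = 36·t^2 + 12·t + 8. Mit d/dt von a(t) finden wir j(t) = 72·t + 12. Wir haben den Ruck j(t) = 72·t + 12. Durch Einsetzen von t = 5.852587602287754: j(5.852587602287754) = 433.386307364718.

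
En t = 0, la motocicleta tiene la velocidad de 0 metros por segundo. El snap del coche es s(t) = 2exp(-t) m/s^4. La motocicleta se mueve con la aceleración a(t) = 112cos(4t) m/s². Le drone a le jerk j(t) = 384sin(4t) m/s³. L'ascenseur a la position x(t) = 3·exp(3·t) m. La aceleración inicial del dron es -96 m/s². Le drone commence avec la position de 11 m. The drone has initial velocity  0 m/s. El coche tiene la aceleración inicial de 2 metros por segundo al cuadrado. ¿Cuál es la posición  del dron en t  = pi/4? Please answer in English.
To find the answer, we compute 3 antiderivatives of j(t) = 384·sin(4·t). Finding the antiderivative of j(t) and using a(0) = -96: a(t) = -96·cos(4·t). Finding the antiderivative of a(t) and using v(0) = 0: v(t) = -24·sin(4·t). Integrating velocity and using the initial condition x(0) = 11, we get x(t) = 6·cos(4·t) + 5. From the given position equation x(t) = 6·cos(4·t) + 5, we substitute t = pi/4 to get x = -1.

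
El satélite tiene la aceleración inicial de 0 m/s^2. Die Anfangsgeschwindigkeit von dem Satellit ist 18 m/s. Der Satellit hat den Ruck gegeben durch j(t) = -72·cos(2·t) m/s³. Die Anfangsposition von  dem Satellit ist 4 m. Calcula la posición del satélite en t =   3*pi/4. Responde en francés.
Nous devons intégrer notre équation du jerk j(t) = -72·cos(2·t) 3 fois. L'intégrale du jerk est l'accélération. En utilisant a(0) = 0, nous obtenons a(t) = -36·sin(2·t). En prenant ∫a(t)dt et en appliquant v(0) = 18, nous trouvons v(t) = 18·cos(2·t). En prenant ∫v(t)dt et en appliquant x(0) = 4, nous trouvons x(t) = 9·sin(2·t) + 4. En utilisant x(t) = 9·sin(2·t) + 4 et en substituant t = 3*pi/4, nous trouvons x = -5.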